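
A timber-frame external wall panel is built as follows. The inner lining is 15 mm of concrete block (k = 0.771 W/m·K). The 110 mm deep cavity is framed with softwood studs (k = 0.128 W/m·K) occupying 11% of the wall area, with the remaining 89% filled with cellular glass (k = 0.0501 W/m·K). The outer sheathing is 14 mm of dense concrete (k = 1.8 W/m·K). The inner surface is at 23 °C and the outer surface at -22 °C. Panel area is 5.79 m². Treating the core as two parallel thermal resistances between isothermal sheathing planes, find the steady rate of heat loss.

Sheathing layers in series; stud and cavity paths in parallel between them.
R_inner = 0.015/(0.771×5.79) = 0.00336 K/W
R_stud  = 0.11/(0.128×0.11×5.79) = 1.349 K/W
R_cav   = 0.11/(0.0501×0.89×5.79) = 0.4261 K/W
1/R_core = 1/R_stud + 1/R_cav → R_core = 0.3238 K/W
R_outer = 0.014/(1.8×5.79) = 0.001343 K/W
R_total = 0.3285 K/W
Q = ΔT/R_total = 45/0.3285

Q ≈ 137 W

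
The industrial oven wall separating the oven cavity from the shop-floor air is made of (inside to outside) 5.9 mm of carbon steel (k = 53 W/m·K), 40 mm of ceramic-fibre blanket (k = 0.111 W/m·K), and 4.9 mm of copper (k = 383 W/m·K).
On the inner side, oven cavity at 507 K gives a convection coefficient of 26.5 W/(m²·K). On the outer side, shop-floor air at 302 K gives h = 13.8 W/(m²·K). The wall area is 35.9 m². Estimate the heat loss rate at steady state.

Q ≈ 15600 W

Using the resistance-network approach (series):
R_inner film = 1/(h_i·A) = 1/(26.5×35.9) = 0.001051 K/W
R_carbon steel = L/(kA) = 0.0059/(53×35.9) = 3.101×10^-6 K/W
R_ceramic-fibre blanket = L/(kA) = 0.04/(0.111×35.9) = 0.01004 K/W
R_copper = L/(kA) = 0.0049/(383×35.9) = 3.564×10^-7 K/W
R_outer film = 1/(h_o·A) = 1/(13.8×35.9) = 0.002018 K/W
R_total = 0.01311 K/W
Q = ΔT / R_total = 205 / 0.01311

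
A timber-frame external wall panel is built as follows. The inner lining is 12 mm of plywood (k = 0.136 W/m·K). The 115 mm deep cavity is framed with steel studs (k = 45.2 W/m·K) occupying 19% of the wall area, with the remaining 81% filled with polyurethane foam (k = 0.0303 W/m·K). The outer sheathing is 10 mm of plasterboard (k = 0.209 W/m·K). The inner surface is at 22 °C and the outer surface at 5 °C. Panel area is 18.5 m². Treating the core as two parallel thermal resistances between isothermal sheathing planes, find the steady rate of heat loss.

Sheathing layers in series; stud and cavity paths in parallel between them.
R_inner = 0.012/(0.136×18.5) = 0.004769 K/W
R_stud  = 0.115/(45.2×0.19×18.5) = 7.238×10^-4 K/W
R_cav   = 0.115/(0.0303×0.81×18.5) = 0.2533 K/W
1/R_core = 1/R_stud + 1/R_cav → R_core = 7.218×10^-4 K/W
R_outer = 0.01/(0.209×18.5) = 0.002586 K/W
R_total = 0.008078 K/W
Q = ΔT/R_total = 17/0.008078

Q ≈ 2100 W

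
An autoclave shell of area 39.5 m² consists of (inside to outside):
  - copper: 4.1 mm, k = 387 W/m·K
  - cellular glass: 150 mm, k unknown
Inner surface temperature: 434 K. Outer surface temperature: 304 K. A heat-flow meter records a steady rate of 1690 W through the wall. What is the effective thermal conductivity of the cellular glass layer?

Using the resistance-network approach (series):
R_copper = L/(kA) = 0.0041/(387×39.5) = 2.682×10^-7 K/W
Sum of known resistances R_other = 2.682×10^-7 K/W
Total R = ΔT/Q = 130/1690 = 0.07692 K/W
R_cellular glass = R_total − R_other = 0.07692 K/W
k = L/(R·A) = 0.15/(0.07692×39.5)

k ≈ 0.0494 W/(m·K)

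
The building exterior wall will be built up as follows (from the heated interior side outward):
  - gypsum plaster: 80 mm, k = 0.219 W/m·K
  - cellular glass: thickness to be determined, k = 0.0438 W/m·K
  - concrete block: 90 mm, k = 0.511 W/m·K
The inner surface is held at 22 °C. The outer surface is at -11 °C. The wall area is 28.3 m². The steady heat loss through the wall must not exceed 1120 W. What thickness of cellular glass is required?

L ≈ 12.8 mm

Model the wall as resistances in series:
R_gypsum plaster = L/(kA) = 0.08/(0.219×28.3) = 0.01291 K/W
R_concrete block = L/(kA) = 0.09/(0.511×28.3) = 0.006224 K/W
Sum of the known resistances R_other = 0.01913 K/W
Required total resistance R_tot = ΔT/Q_allow = 33/1120 = 0.02946 K/W
R_cellular glass = R_tot − R_other = 0.01033 K/W
L = R·k·A = 0.01033×0.0438×28.3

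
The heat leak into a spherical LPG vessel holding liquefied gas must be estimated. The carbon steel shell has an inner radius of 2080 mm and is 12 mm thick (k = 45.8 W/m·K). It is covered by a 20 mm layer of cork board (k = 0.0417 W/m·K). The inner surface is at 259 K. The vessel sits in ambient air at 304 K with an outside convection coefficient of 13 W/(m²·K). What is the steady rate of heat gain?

Q ≈ 4490 W

For a spherical shell R = (1/r₁ − 1/r₂)/(4πk); film R = 1/(h·4πr²). In series:
R_carbon steel shell = (1/2.08 − 1/2.092)/(4π×45.8) = 4.792×10^-6 K/W
R_cork board = (1/2.092 − 1/2.112)/(4π×0.0417) = 0.008638 K/W
R_outer film = 1/(h·4πr_o²) = 1/(13×4π×2.112²) = 0.001372 K/W
R_total = 0.01002 K/W
Q = ΔT/R_total = 45/0.01002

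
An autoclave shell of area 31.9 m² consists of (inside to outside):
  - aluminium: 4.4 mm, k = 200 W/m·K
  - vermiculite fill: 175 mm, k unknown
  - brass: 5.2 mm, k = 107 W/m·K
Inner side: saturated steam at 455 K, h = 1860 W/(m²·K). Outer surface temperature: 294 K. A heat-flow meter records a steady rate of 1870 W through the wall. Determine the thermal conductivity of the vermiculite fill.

k ≈ 0.0637 W/(m·K)

Treating each layer as a thermal resistance in series:
R_inner film = 1/(h_i·A) = 1/(1860×31.9) = 1.685×10^-5 K/W
R_aluminium = L/(kA) = 0.0044/(200×31.9) = 6.897×10^-7 K/W
R_brass = L/(kA) = 0.0052/(107×31.9) = 1.523×10^-6 K/W
Sum of known resistances R_other = 1.907×10^-5 K/W
Total R = ΔT/Q = 161/1870 = 0.0861 K/W
R_vermiculite fill = R_total − R_other = 0.08608 K/W
k = L/(R·A) = 0.175/(0.08608×31.9)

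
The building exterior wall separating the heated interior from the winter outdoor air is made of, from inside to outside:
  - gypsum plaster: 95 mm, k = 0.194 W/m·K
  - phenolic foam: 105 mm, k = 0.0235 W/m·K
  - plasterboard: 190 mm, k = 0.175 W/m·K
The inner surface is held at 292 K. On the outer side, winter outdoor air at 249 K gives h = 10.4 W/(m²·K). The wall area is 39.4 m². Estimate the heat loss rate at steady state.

Q ≈ 276 W

Model the wall as resistances in series:
R_gypsum plaster = L/(kA) = 0.095/(0.194×39.4) = 0.01243 K/W
R_phenolic foam = L/(kA) = 0.105/(0.0235×39.4) = 0.1134 K/W
R_plasterboard = L/(kA) = 0.19/(0.175×39.4) = 0.02756 K/W
R_outer film = 1/(h_o·A) = 1/(10.4×39.4) = 0.00244 K/W
R_total = 0.1558 K/W
Q = ΔT / R_total = 43 / 0.1558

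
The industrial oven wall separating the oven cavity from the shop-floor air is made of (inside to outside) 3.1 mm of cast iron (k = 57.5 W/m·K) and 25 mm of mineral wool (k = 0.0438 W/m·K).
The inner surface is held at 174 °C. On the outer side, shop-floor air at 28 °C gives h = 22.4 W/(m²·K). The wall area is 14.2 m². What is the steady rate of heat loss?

Q ≈ 3370 W

Thermal resistances in series:
R_cast iron = L/(kA) = 0.0031/(57.5×14.2) = 3.797×10^-6 K/W
R_mineral wool = L/(kA) = 0.025/(0.0438×14.2) = 0.0402 K/W
R_outer film = 1/(h_o·A) = 1/(22.4×14.2) = 0.003144 K/W
R_total = 0.04334 K/W
Q = ΔT / R_total = 146 / 0.04334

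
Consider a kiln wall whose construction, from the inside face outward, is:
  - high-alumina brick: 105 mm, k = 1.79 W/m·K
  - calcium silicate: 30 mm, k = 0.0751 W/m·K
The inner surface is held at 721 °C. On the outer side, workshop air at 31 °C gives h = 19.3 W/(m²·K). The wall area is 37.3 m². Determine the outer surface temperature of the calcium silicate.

T ≈ 101 °C

Thermal resistances in series:
R_high-alumina brick = L/(kA) = 0.105/(1.79×37.3) = 0.001573 K/W
R_calcium silicate = L/(kA) = 0.03/(0.0751×37.3) = 0.01071 K/W
R_outer film = 1/(h_o·A) = 1/(19.3×37.3) = 0.001389 K/W
R_total = 0.01367 K/W;  Q = ΔT/R_total = 690/0.01367 = 50470 W
T_interface = T_inner − Q·ΣR(inner→interface) = 721 − 50500×0.01228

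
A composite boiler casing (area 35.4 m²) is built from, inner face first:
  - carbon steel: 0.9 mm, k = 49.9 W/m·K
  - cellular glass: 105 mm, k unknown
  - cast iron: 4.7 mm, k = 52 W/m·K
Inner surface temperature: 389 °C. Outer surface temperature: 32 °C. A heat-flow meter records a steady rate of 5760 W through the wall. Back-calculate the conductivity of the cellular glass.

Thermal resistances in series:
R_carbon steel = L/(kA) = 0.0009/(49.9×35.4) = 5.095×10^-7 K/W
R_cast iron = L/(kA) = 0.0047/(52×35.4) = 2.553×10^-6 K/W
Sum of known resistances R_other = 3.063×10^-6 K/W
Total R = ΔT/Q = 357/5760 = 0.06198 K/W
R_cellular glass = R_total − R_other = 0.06198 K/W
k = L/(R·A) = 0.105/(0.06198×35.4)

k ≈ 0.0479 W/(m·K)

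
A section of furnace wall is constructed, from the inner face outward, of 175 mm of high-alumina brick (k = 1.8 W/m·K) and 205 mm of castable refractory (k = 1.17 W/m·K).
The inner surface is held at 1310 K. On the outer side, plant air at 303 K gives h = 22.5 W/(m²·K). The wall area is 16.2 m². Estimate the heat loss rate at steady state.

Model the wall as resistances in series:
R_high-alumina brick = L/(kA) = 0.175/(1.8×16.2) = 0.006001 K/W
R_castable refractory = L/(kA) = 0.205/(1.17×16.2) = 0.01082 K/W
R_outer film = 1/(h_o·A) = 1/(22.5×16.2) = 0.002743 K/W
R_total = 0.01956 K/W
Q = ΔT / R_total = 1007 / 0.01956

Q ≈ 51500 W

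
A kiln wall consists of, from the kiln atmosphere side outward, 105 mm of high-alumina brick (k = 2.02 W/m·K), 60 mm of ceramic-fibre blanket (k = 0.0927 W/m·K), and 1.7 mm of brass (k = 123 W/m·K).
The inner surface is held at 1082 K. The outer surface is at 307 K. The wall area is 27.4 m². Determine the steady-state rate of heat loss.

Q ≈ 30400 W

Thermal resistances in series:
R_high-alumina brick = L/(kA) = 0.105/(2.02×27.4) = 0.001897 K/W
R_ceramic-fibre blanket = L/(kA) = 0.06/(0.0927×27.4) = 0.02362 K/W
R_brass = L/(kA) = 0.0017/(123×27.4) = 5.044×10^-7 K/W
R_total = 0.02552 K/W
Q = ΔT / R_total = 775 / 0.02552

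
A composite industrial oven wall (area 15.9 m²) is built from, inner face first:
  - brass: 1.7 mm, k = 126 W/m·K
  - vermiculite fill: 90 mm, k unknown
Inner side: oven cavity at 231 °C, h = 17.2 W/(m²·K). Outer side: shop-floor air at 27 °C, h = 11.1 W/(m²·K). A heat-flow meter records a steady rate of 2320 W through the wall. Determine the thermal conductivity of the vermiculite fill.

Using the resistance-network approach (series):
R_inner film = 1/(h_i·A) = 1/(17.2×15.9) = 0.003657 K/W
R_brass = L/(kA) = 0.0017/(126×15.9) = 8.486×10^-7 K/W
R_outer film = 1/(h_o·A) = 1/(11.1×15.9) = 0.005666 K/W
Sum of known resistances R_other = 0.009323 K/W
Total R = ΔT/Q = 204/2320 = 0.08793 K/W
R_vermiculite fill = R_total − R_other = 0.07861 K/W
k = L/(R·A) = 0.09/(0.07861×15.9)

k ≈ 0.072 W/(m·K)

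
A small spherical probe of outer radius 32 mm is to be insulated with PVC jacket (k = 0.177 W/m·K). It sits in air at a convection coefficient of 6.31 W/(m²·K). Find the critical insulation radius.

For a sphere r_cr = 2k/h = 2×0.177/6.31
r_cr = 56.1 mm; since the bare radius (32 mm) is below r_cr, adding a thin layer of insulation will *increase* heat loss.

r_cr ≈ 56.1 mm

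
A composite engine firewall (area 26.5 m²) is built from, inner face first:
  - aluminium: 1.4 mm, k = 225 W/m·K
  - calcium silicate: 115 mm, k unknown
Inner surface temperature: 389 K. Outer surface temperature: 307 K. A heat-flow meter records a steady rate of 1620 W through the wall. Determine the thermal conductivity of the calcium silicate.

Using the resistance-network approach (series):
R_aluminium = L/(kA) = 0.0014/(225×26.5) = 2.348×10^-7 K/W
Sum of known resistances R_other = 2.348×10^-7 K/W
Total R = ΔT/Q = 82/1620 = 0.05062 K/W
R_calcium silicate = R_total − R_other = 0.05062 K/W
k = L/(R·A) = 0.115/(0.05062×26.5)

k ≈ 0.0857 W/(m·K)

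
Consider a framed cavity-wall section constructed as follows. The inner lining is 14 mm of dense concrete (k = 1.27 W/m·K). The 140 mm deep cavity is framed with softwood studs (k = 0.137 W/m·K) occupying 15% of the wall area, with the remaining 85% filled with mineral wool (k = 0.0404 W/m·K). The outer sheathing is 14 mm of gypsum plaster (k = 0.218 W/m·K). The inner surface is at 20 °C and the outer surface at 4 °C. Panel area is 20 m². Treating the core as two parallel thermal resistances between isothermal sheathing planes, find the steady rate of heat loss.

Sheathing layers in series; stud and cavity paths in parallel between them.
R_inner = 0.014/(1.27×20) = 5.512×10^-4 K/W
R_stud  = 0.14/(0.137×0.15×20) = 0.3406 K/W
R_cav   = 0.14/(0.0404×0.85×20) = 0.2038 K/W
1/R_core = 1/R_stud + 1/R_cav → R_core = 0.1275 K/W
R_outer = 0.014/(0.218×20) = 0.003211 K/W
R_total = 0.1313 K/W
Q = ΔT/R_total = 16/0.1313

Q ≈ 122 W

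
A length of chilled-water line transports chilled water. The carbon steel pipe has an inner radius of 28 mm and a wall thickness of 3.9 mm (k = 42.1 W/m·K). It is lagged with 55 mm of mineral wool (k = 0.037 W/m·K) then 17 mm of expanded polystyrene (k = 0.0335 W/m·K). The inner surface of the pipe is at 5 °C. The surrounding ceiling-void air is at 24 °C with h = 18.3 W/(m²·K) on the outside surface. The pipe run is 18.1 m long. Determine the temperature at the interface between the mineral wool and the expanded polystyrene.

Cylindrical conduction, so R = ln(r₂/r₁)/(2πkL) per layer, in series:
R_carbon steel pipe wall = ln(31.9/28)/(2π×42.1×18.1) = 2.724×10^-5 K/W
R_mineral wool = ln(86.9/31.9)/(2π×0.037×18.1) = 0.2382 K/W
R_expanded polystyrene = ln(103.9/86.9)/(2π×0.0335×18.1) = 0.0469 K/W
R_outer film = 1/(h_o·2πr_oL) = 1/(18.3×2π×0.1039×18.1) = 0.004625 K/W
R_total = 0.2897 K/W
Q = ΔT/R_total = 19/0.2897
Q = 65.6 W
T_interface = T_inner + Q·ΣR(inner→interface) = 5 + 65.6×0.2382

T ≈ 20.6 °C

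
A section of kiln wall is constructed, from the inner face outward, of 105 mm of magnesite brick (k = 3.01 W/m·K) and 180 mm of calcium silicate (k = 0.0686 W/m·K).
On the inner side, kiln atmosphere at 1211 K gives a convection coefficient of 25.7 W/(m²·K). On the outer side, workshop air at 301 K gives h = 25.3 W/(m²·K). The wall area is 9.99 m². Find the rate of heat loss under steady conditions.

Model the wall as resistances in series:
R_inner film = 1/(h_i·A) = 1/(25.7×9.99) = 0.003895 K/W
R_magnesite brick = L/(kA) = 0.105/(3.01×9.99) = 0.003492 K/W
R_calcium silicate = L/(kA) = 0.18/(0.0686×9.99) = 0.2627 K/W
R_outer film = 1/(h_o·A) = 1/(25.3×9.99) = 0.003957 K/W
R_total = 0.274 K/W
Q = ΔT / R_total = 910 / 0.274

Q ≈ 3320 W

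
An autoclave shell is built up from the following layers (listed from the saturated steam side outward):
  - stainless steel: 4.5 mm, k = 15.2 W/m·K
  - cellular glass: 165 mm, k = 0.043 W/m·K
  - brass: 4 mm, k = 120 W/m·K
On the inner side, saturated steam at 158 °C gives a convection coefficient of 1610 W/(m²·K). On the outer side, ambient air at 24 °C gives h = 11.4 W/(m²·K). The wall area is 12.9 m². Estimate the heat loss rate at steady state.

Model the wall as resistances in series:
R_inner film = 1/(h_i·A) = 1/(1610×12.9) = 4.815×10^-5 K/W
R_stainless steel = L/(kA) = 0.0045/(15.2×12.9) = 2.295×10^-5 K/W
R_cellular glass = L/(kA) = 0.165/(0.043×12.9) = 0.2975 K/W
R_brass = L/(kA) = 0.004/(120×12.9) = 2.584×10^-6 K/W
R_outer film = 1/(h_o·A) = 1/(11.4×12.9) = 0.0068 K/W
R_total = 0.3043 K/W
Q = ΔT / R_total = 134 / 0.3043

Q ≈ 440 W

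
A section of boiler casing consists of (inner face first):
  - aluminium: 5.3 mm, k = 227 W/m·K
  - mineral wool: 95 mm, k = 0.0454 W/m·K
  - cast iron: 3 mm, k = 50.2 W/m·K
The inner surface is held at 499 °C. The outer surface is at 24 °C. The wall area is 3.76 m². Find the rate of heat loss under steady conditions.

Q ≈ 853 W

Thermal resistances in series:
R_aluminium = L/(kA) = 0.0053/(227×3.76) = 6.21×10^-6 K/W
R_mineral wool = L/(kA) = 0.095/(0.0454×3.76) = 0.5565 K/W
R_cast iron = L/(kA) = 0.003/(50.2×3.76) = 1.589×10^-5 K/W
R_total = 0.5565 K/W
Q = ΔT / R_total = 475 / 0.5565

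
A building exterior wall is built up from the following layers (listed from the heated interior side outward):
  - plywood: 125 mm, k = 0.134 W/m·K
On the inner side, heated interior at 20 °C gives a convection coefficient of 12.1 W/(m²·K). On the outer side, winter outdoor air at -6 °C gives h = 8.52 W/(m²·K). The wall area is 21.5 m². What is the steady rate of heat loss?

Q ≈ 493 W

Series thermal resistances:
R_inner film = 1/(h_i·A) = 1/(12.1×21.5) = 0.003844 K/W
R_plywood = L/(kA) = 0.125/(0.134×21.5) = 0.04339 K/W
R_outer film = 1/(h_o·A) = 1/(8.52×21.5) = 0.005459 K/W
R_total = 0.05269 K/W
Q = ΔT / R_total = 26 / 0.05269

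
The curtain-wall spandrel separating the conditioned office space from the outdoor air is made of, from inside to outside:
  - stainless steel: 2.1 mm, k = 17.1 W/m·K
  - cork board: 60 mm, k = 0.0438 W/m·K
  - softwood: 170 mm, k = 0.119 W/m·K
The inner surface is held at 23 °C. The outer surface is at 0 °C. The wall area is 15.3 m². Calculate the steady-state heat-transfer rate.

Q ≈ 126 W

Using the resistance-network approach (series):
R_stainless steel = L/(kA) = 0.0021/(17.1×15.3) = 8.027×10^-6 K/W
R_cork board = L/(kA) = 0.06/(0.0438×15.3) = 0.08953 K/W
R_softwood = L/(kA) = 0.17/(0.119×15.3) = 0.09337 K/W
R_total = 0.1829 K/W
Q = ΔT / R_total = 23 / 0.1829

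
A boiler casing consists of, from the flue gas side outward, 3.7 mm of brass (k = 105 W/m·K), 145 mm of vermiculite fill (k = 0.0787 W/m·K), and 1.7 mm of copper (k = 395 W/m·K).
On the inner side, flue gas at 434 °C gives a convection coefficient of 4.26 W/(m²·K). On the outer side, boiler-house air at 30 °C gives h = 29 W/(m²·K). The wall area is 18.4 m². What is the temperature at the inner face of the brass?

Thermal resistances in series:
R_inner film = 1/(h_i·A) = 1/(4.26×18.4) = 0.01276 K/W
R_brass = L/(kA) = 0.0037/(105×18.4) = 1.915×10^-6 K/W
R_vermiculite fill = L/(kA) = 0.145/(0.0787×18.4) = 0.1001 K/W
R_copper = L/(kA) = 0.0017/(395×18.4) = 2.339×10^-7 K/W
R_outer film = 1/(h_o·A) = 1/(29×18.4) = 0.001874 K/W
R_total = 0.1148 K/W;  Q = ΔT/R_total = 404/0.1148 = 3520 W
T_interface = T_inner − Q·ΣR(inner→interface) = 434 − 3520×0.01276

T ≈ 389 °C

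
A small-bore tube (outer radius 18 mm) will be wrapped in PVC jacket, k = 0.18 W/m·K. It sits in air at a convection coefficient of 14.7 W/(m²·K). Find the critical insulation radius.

r_cr ≈ 12.2 mm

For a cylinder r_cr = k/h = 0.18/14.7
r_cr = 12.2 mm; since the bare radius (18 mm) is above r_cr, any added insulation will reduce heat loss.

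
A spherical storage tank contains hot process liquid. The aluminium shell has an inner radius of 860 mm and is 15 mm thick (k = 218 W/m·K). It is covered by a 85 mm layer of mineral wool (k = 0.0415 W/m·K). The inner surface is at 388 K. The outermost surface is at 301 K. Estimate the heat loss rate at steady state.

Q ≈ 448 W

Each spherical layer contributes R = (1/r_i − 1/r_o)/(4πk):
R_aluminium shell = (1/0.86 − 1/0.875)/(4π×218) = 7.276×10^-6 K/W
R_mineral wool = (1/0.875 − 1/0.96)/(4π×0.0415) = 0.194 K/W
R_total = 0.194 K/W
Q = ΔT/R_total = 87/0.194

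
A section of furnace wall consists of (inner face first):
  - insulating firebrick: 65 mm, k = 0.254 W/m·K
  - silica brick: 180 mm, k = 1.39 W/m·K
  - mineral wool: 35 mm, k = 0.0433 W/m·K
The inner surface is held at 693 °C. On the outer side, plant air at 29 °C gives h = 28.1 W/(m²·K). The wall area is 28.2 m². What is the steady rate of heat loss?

Series thermal resistances:
R_insulating firebrick = L/(kA) = 0.065/(0.254×28.2) = 0.009075 K/W
R_silica brick = L/(kA) = 0.18/(1.39×28.2) = 0.004592 K/W
R_mineral wool = L/(kA) = 0.035/(0.0433×28.2) = 0.02866 K/W
R_outer film = 1/(h_o·A) = 1/(28.1×28.2) = 0.001262 K/W
R_total = 0.04359 K/W
Q = ΔT / R_total = 664 / 0.04359

Q ≈ 15200 W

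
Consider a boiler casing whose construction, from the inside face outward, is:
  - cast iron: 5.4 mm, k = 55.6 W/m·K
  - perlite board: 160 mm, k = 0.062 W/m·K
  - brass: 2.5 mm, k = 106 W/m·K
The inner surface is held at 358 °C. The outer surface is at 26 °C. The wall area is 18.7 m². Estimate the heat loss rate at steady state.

Q ≈ 2410 W

Series thermal resistances:
R_cast iron = L/(kA) = 0.0054/(55.6×18.7) = 5.194×10^-6 K/W
R_perlite board = L/(kA) = 0.16/(0.062×18.7) = 0.138 K/W
R_brass = L/(kA) = 0.0025/(106×18.7) = 1.261×10^-6 K/W
R_total = 0.138 K/W
Q = ΔT / R_total = 332 / 0.138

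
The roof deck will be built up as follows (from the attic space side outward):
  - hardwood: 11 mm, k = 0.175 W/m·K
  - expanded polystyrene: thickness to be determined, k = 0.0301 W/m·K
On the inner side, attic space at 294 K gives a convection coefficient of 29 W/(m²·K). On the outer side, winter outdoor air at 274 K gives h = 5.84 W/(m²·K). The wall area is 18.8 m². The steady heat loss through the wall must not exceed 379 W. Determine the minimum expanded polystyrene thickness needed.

Using the resistance-network approach (series):
R_inner film = 1/(h_i·A) = 1/(29×18.8) = 0.001834 K/W
R_hardwood = L/(kA) = 0.011/(0.175×18.8) = 0.003343 K/W
R_outer film = 1/(h_o·A) = 1/(5.84×18.8) = 0.009108 K/W
Sum of the known resistances R_other = 0.01429 K/W
Required total resistance R_tot = ΔT/Q_allow = 20/379 = 0.05277 K/W
R_expanded polystyrene = R_tot − R_other = 0.03848 K/W
L = R·k·A = 0.03848×0.0301×18.8

L ≈ 21.8 mm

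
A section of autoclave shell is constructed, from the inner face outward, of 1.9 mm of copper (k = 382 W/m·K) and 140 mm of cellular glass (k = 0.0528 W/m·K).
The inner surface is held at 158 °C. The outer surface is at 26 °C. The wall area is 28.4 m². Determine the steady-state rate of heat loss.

Model the wall as resistances in series:
R_copper = L/(kA) = 0.0019/(382×28.4) = 1.751×10^-7 K/W
R_cellular glass = L/(kA) = 0.14/(0.0528×28.4) = 0.09336 K/W
R_total = 0.09336 K/W
Q = ΔT / R_total = 132 / 0.09336

Q ≈ 1410 W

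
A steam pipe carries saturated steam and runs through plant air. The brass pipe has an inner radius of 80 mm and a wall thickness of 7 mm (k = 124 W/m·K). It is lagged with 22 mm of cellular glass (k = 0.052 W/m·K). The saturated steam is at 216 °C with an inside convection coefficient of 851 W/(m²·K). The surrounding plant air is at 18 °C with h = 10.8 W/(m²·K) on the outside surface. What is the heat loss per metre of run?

For a radial system each layer contributes R = ln(r_out/r_in)/(2πkL); films add R = 1/(hA).
R_inner film = 1/(h_i·2πr₁L) = 1/(851×2π×0.08×1) = 0.002338 K/W
R_brass pipe wall = ln(87/80)/(2π×124×1) = 1.077×10^-4 K/W
R_cellular glass = ln(109/87)/(2π×0.052×1) = 0.69 K/W
R_outer film = 1/(h_o·2πr_oL) = 1/(10.8×2π×0.109×1) = 0.1352 K/W
R_total = 0.8276 K/W
Q = ΔT/R_total = 198/0.8276

q′ ≈ 239 W/m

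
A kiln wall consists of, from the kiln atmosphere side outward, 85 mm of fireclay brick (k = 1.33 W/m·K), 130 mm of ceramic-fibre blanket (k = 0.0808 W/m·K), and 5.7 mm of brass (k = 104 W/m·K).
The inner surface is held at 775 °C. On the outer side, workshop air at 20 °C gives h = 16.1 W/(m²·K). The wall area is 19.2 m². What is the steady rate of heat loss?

Thermal resistances in series:
R_fireclay brick = L/(kA) = 0.085/(1.33×19.2) = 0.003329 K/W
R_ceramic-fibre blanket = L/(kA) = 0.13/(0.0808×19.2) = 0.0838 K/W
R_brass = L/(kA) = 0.0057/(104×19.2) = 2.855×10^-6 K/W
R_outer film = 1/(h_o·A) = 1/(16.1×19.2) = 0.003235 K/W
R_total = 0.09036 K/W
Q = ΔT / R_total = 755 / 0.09036

Q ≈ 8360 W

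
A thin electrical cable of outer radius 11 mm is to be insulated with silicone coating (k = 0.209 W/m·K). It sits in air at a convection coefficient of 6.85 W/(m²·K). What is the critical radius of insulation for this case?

r_cr ≈ 30.5 mm

For a cylinder r_cr = k/h = 0.209/6.85
r_cr = 30.5 mm; since the bare radius (11 mm) is below r_cr, adding a thin layer of insulation will *increase* heat loss.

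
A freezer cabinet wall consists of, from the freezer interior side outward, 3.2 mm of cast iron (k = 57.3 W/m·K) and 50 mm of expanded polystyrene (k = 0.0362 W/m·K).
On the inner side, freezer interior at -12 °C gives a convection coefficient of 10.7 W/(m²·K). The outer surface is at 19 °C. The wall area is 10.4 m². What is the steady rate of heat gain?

Using the resistance-network approach (series):
R_inner film = 1/(h_i·A) = 1/(10.7×10.4) = 0.008986 K/W
R_cast iron = L/(kA) = 0.0032/(57.3×10.4) = 5.37×10^-6 K/W
R_expanded polystyrene = L/(kA) = 0.05/(0.0362×10.4) = 0.1328 K/W
R_total = 0.1418 K/W
Q = ΔT / R_total = 31 / 0.1418

Q ≈ 219 W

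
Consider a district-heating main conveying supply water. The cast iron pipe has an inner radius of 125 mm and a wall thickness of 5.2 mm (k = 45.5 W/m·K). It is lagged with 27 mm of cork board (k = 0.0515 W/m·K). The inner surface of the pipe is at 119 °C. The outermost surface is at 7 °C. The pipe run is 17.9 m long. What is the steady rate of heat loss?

Radial resistances (cylindrical: R_cond = ln(r_o/r_i)/(2πkL), R_conv = 1/(h·2πrL)):
R_cast iron pipe wall = ln(130.2/125)/(2π×45.5×17.9) = 7.965×10^-6 K/W
R_cork board = ln(157.2/130.2)/(2π×0.0515×17.9) = 0.03253 K/W
R_total = 0.03254 K/W
Q = ΔT/R_total = 112/0.03254

Q ≈ 3440 W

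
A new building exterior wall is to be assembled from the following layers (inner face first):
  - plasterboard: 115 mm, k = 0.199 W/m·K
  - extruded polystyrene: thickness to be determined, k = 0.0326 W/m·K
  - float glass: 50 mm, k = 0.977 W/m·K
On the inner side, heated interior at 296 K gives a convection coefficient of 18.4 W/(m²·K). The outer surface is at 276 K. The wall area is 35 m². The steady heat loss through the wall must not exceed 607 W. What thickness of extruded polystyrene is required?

Thermal resistances in series:
R_inner film = 1/(h_i·A) = 1/(18.4×35) = 0.001553 K/W
R_plasterboard = L/(kA) = 0.115/(0.199×35) = 0.01651 K/W
R_float glass = L/(kA) = 0.05/(0.977×35) = 0.001462 K/W
Sum of the known resistances R_other = 0.01953 K/W
Required total resistance R_tot = ΔT/Q_allow = 20/607 = 0.03295 K/W
R_extruded polystyrene = R_tot − R_other = 0.01342 K/W
L = R·k·A = 0.01342×0.0326×35

L ≈ 15.3 mm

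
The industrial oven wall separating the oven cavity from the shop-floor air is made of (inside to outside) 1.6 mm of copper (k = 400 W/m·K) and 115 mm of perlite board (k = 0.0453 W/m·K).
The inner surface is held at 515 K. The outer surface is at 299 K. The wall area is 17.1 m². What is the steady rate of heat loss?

Q ≈ 1450 W

Series thermal resistances:
R_copper = L/(kA) = 0.0016/(400×17.1) = 2.339×10^-7 K/W
R_perlite board = L/(kA) = 0.115/(0.0453×17.1) = 0.1485 K/W
R_total = 0.1485 K/W
Q = ΔT / R_total = 216 / 0.1485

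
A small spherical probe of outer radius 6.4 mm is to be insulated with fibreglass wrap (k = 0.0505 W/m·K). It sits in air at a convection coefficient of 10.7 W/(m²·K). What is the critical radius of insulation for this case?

For a sphere r_cr = 2k/h = 2×0.0505/10.7
r_cr = 9.44 mm; since the bare radius (6.4 mm) is below r_cr, adding a thin layer of insulation will *increase* heat loss.

r_cr ≈ 9.44 mm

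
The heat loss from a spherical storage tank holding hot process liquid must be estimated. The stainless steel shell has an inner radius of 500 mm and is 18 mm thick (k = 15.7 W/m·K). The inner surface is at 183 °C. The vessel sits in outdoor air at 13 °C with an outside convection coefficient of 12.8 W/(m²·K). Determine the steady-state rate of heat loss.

Q ≈ 7230 W

Spherical conduction: R = (1/r_in − 1/r_out)/(4πk) per layer; series-sum.
R_stainless steel shell = (1/0.5 − 1/0.518)/(4π×15.7) = 3.523×10^-4 K/W
R_outer film = 1/(h·4πr_o²) = 1/(12.8×4π×0.518²) = 0.02317 K/W
R_total = 0.02352 K/W
Q = ΔT/R_total = 170/0.02352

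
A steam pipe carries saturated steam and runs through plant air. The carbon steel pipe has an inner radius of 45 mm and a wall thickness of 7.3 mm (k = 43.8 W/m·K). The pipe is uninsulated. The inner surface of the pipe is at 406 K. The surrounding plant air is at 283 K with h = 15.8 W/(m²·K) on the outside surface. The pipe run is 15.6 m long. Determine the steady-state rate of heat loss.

Q ≈ 9930 W

Treating each annulus and film as a series resistance:
R_carbon steel pipe wall = ln(52.3/45)/(2π×43.8×15.6) = 3.502×10^-5 K/W
R_outer film = 1/(h_o·2πr_oL) = 1/(15.8×2π×0.0523×15.6) = 0.01235 K/W
R_total = 0.01238 K/W
Q = ΔT/R_total = 123/0.01238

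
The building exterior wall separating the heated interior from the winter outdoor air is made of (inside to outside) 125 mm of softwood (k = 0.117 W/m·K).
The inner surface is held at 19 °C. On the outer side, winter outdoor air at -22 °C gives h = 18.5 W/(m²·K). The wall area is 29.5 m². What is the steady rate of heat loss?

Q ≈ 1080 W

Series thermal resistances:
R_softwood = L/(kA) = 0.125/(0.117×29.5) = 0.03622 K/W
R_outer film = 1/(h_o·A) = 1/(18.5×29.5) = 0.001832 K/W
R_total = 0.03805 K/W
Q = ΔT / R_total = 41 / 0.03805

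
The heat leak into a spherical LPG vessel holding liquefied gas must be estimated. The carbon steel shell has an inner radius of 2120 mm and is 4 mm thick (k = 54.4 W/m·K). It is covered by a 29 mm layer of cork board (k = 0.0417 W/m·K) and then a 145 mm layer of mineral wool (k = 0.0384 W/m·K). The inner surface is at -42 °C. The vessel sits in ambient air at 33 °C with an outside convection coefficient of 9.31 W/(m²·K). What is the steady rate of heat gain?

Each spherical layer contributes R = (1/r_i − 1/r_o)/(4πk):
R_carbon steel shell = (1/2.12 − 1/2.124)/(4π×54.4) = 1.299×10^-6 K/W
R_cork board = (1/2.124 − 1/2.153)/(4π×0.0417) = 0.0121 K/W
R_mineral wool = (1/2.153 − 1/2.298)/(4π×0.0384) = 0.06073 K/W
R_outer film = 1/(h·4πr_o²) = 1/(9.31×4π×2.298²) = 0.001619 K/W
R_total = 0.07446 K/W
Q = ΔT/R_total = 75/0.07446

Q ≈ 1010 W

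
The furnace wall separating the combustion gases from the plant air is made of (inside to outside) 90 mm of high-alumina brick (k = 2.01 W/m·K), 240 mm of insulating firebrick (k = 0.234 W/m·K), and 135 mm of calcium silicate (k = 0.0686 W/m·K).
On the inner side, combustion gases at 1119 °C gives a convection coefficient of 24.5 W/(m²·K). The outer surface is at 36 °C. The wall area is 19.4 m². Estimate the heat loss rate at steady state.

Q ≈ 6820 W

Thermal resistances in series:
R_inner film = 1/(h_i·A) = 1/(24.5×19.4) = 0.002104 K/W
R_high-alumina brick = L/(kA) = 0.09/(2.01×19.4) = 0.002308 K/W
R_insulating firebrick = L/(kA) = 0.24/(0.234×19.4) = 0.05287 K/W
R_calcium silicate = L/(kA) = 0.135/(0.0686×19.4) = 0.1014 K/W
R_total = 0.1587 K/W
Q = ΔT / R_total = 1083 / 0.1587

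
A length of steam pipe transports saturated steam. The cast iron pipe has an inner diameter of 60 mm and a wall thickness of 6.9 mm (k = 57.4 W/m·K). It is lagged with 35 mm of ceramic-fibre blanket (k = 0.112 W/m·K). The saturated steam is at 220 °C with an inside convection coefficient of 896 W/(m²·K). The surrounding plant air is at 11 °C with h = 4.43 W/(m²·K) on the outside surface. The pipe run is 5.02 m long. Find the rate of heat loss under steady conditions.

Treating each annulus and film as a series resistance:
R_inner film = 1/(h_i·2πr₁L) = 1/(896×2π×0.03×5.02) = 0.001179 K/W
R_cast iron pipe wall = ln(36.9/30)/(2π×57.4×5.02) = 1.143×10^-4 K/W
R_ceramic-fibre blanket = ln(71.9/36.9)/(2π×0.112×5.02) = 0.1888 K/W
R_outer film = 1/(h_o·2πr_oL) = 1/(4.43×2π×0.0719×5.02) = 0.09954 K/W
R_total = 0.2897 K/W
Q = ΔT/R_total = 209/0.2897

Q ≈ 722 W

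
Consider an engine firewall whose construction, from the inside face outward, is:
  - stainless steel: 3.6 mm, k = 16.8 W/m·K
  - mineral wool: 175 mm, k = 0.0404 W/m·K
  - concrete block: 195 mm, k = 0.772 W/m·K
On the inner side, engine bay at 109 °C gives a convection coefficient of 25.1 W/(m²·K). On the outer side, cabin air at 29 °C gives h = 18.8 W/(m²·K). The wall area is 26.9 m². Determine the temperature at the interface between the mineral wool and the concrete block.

T ≈ 34.2 °C

Using the resistance-network approach (series):
R_inner film = 1/(h_i·A) = 1/(25.1×26.9) = 0.001481 K/W
R_stainless steel = L/(kA) = 0.0036/(16.8×26.9) = 7.966×10^-6 K/W
R_mineral wool = L/(kA) = 0.175/(0.0404×26.9) = 0.161 K/W
R_concrete block = L/(kA) = 0.195/(0.772×26.9) = 0.00939 K/W
R_outer film = 1/(h_o·A) = 1/(18.8×26.9) = 0.001977 K/W
R_total = 0.1739 K/W;  Q = ΔT/R_total = 80/0.1739 = 460.1 W
T_interface = T_inner − Q·ΣR(inner→interface) = 109 − 460×0.1625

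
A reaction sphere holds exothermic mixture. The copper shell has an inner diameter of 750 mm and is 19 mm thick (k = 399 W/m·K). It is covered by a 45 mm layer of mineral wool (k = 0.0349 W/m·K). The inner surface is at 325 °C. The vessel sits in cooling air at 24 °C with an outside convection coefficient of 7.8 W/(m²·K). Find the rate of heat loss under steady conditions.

For a spherical shell R = (1/r₁ − 1/r₂)/(4πk); film R = 1/(h·4πr²). In series:
R_copper shell = (1/0.375 − 1/0.394)/(4π×399) = 2.565×10^-5 K/W
R_mineral wool = (1/0.394 − 1/0.439)/(4π×0.0349) = 0.5932 K/W
R_outer film = 1/(h·4πr_o²) = 1/(7.8×4π×0.439²) = 0.05294 K/W
R_total = 0.6462 K/W
Q = ΔT/R_total = 301/0.6462

Q ≈ 466 W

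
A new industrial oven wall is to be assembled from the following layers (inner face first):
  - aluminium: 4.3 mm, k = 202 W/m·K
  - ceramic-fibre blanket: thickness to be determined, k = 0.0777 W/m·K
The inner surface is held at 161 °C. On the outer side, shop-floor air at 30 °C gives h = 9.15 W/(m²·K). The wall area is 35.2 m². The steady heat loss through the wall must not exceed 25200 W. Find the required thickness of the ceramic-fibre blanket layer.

Model the wall as resistances in series:
R_aluminium = L/(kA) = 0.0043/(202×35.2) = 6.047×10^-7 K/W
R_outer film = 1/(h_o·A) = 1/(9.15×35.2) = 0.003105 K/W
Sum of the known resistances R_other = 0.003105 K/W
Required total resistance R_tot = ΔT/Q_allow = 131/25200 = 0.005198 K/W
R_ceramic-fibre blanket = R_tot − R_other = 0.002093 K/W
L = R·k·A = 0.002093×0.0777×35.2

L ≈ 5.72 mm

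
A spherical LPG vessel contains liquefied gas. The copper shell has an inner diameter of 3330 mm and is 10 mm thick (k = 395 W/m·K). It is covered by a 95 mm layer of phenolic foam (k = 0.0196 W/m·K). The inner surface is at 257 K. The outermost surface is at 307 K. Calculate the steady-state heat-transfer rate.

Q ≈ 384 W

Spherical conduction: R = (1/r_in − 1/r_out)/(4πk) per layer; series-sum.
R_copper shell = (1/1.665 − 1/1.675)/(4π×395) = 7.224×10^-7 K/W
R_phenolic foam = (1/1.675 − 1/1.77)/(4π×0.0196) = 0.1301 K/W
R_total = 0.1301 K/W
Q = ΔT/R_total = 50/0.1301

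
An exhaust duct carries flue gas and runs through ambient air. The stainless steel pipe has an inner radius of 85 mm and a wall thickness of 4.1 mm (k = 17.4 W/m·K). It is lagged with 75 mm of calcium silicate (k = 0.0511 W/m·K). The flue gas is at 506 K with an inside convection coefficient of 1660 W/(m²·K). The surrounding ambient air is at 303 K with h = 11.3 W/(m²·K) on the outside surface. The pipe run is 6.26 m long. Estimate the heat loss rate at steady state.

Radial resistances (cylindrical: R_cond = ln(r_o/r_i)/(2πkL), R_conv = 1/(h·2πrL)):
R_inner film = 1/(h_i·2πr₁L) = 1/(1660×2π×0.085×6.26) = 1.802×10^-4 K/W
R_stainless steel pipe wall = ln(89.1/85)/(2π×17.4×6.26) = 6.883×10^-5 K/W
R_calcium silicate = ln(164.1/89.1)/(2π×0.0511×6.26) = 0.3039 K/W
R_outer film = 1/(h_o·2πr_oL) = 1/(11.3×2π×0.1641×6.26) = 0.01371 K/W
R_total = 0.3178 K/W
Q = ΔT/R_total = 203/0.3178

Q ≈ 639 W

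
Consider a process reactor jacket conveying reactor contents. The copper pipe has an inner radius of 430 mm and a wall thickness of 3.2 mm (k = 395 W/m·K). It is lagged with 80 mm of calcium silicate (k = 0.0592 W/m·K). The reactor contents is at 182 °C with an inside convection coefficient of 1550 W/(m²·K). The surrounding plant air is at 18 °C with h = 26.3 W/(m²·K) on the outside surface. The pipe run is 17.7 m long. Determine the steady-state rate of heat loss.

Q ≈ 6210 W

For a radial system each layer contributes R = ln(r_out/r_in)/(2πkL); films add R = 1/(hA).
R_inner film = 1/(h_i·2πr₁L) = 1/(1550×2π×0.43×17.7) = 1.349×10^-5 K/W
R_copper pipe wall = ln(433.2/430)/(2π×395×17.7) = 1.688×10^-7 K/W
R_calcium silicate = ln(513.2/433.2)/(2π×0.0592×17.7) = 0.02574 K/W
R_outer film = 1/(h_o·2πr_oL) = 1/(26.3×2π×0.5132×17.7) = 6.662×10^-4 K/W
R_total = 0.02642 K/W
Q = ΔT/R_total = 164/0.02642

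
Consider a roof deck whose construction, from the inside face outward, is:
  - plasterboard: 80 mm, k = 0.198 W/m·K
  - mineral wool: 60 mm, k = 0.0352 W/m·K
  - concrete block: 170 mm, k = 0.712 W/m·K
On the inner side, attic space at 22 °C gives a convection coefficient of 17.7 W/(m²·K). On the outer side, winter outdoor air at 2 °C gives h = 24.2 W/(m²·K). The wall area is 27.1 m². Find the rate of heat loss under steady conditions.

Q ≈ 222 W

Thermal resistances in series:
R_inner film = 1/(h_i·A) = 1/(17.7×27.1) = 0.002085 K/W
R_plasterboard = L/(kA) = 0.08/(0.198×27.1) = 0.01491 K/W
R_mineral wool = L/(kA) = 0.06/(0.0352×27.1) = 0.0629 K/W
R_concrete block = L/(kA) = 0.17/(0.712×27.1) = 0.00881 K/W
R_outer film = 1/(h_o·A) = 1/(24.2×27.1) = 0.001525 K/W
R_total = 0.09023 K/W
Q = ΔT / R_total = 20 / 0.09023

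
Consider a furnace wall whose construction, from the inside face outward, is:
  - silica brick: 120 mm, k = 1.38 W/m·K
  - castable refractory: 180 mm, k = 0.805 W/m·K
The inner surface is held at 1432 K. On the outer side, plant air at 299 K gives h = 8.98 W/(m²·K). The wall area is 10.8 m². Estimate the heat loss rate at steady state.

Q ≈ 29000 W

Treating each layer as a thermal resistance in series:
R_silica brick = L/(kA) = 0.12/(1.38×10.8) = 0.008052 K/W
R_castable refractory = L/(kA) = 0.18/(0.805×10.8) = 0.0207 K/W
R_outer film = 1/(h_o·A) = 1/(8.98×10.8) = 0.01031 K/W
R_total = 0.03907 K/W
Q = ΔT / R_total = 1133 / 0.03907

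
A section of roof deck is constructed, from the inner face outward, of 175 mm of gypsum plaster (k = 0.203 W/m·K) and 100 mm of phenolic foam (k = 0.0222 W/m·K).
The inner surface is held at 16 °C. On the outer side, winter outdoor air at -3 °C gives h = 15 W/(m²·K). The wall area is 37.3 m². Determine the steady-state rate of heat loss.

Q ≈ 130 W

Using the resistance-network approach (series):
R_gypsum plaster = L/(kA) = 0.175/(0.203×37.3) = 0.02311 K/W
R_phenolic foam = L/(kA) = 0.1/(0.0222×37.3) = 0.1208 K/W
R_outer film = 1/(h_o·A) = 1/(15×37.3) = 0.001787 K/W
R_total = 0.1457 K/W
Q = ΔT / R_total = 19 / 0.1457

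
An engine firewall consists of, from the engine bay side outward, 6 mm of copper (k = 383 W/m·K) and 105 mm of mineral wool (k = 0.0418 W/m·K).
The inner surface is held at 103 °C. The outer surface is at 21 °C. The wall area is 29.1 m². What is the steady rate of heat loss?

Model the wall as resistances in series:
R_copper = L/(kA) = 0.006/(383×29.1) = 5.383×10^-7 K/W
R_mineral wool = L/(kA) = 0.105/(0.0418×29.1) = 0.08632 K/W
R_total = 0.08632 K/W
Q = ΔT / R_total = 82 / 0.08632

Q ≈ 950 W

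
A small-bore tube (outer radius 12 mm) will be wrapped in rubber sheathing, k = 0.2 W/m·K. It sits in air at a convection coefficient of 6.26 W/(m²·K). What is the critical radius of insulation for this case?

r_cr ≈ 31.9 mm

For a cylinder r_cr = k/h = 0.2/6.26
r_cr = 31.9 mm; since the bare radius (12 mm) is below r_cr, adding a thin layer of insulation will *increase* heat loss.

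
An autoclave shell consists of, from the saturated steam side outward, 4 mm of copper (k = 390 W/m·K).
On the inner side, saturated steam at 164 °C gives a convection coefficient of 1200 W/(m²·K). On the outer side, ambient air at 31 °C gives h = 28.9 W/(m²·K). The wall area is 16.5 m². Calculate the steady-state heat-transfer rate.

Q ≈ 61900 W

Treating each layer as a thermal resistance in series:
R_inner film = 1/(h_i·A) = 1/(1200×16.5) = 5.051×10^-5 K/W
R_copper = L/(kA) = 0.004/(390×16.5) = 6.216×10^-7 K/W
R_outer film = 1/(h_o·A) = 1/(28.9×16.5) = 0.002097 K/W
R_total = 0.002148 K/W
Q = ΔT / R_total = 133 / 0.002148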